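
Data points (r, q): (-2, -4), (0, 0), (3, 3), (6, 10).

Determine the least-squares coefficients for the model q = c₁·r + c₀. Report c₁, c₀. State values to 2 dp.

c₁ = 1.67, c₀ = -0.67

With design matrix A, AᵀA = [[49, 7]; [7, 4]] and Aᵀq = [77, 9]ᵀ.
det = 49·4 − 7² = 147.
c₁ = (77·4 − 7·9)/147 = 5/3; c₀ = (49·9 − 7·77)/147 = -2/3.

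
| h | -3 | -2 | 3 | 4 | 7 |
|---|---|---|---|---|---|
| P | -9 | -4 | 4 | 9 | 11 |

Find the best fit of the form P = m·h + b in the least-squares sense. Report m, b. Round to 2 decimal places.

m = 1.98, b = -1.36

Setting ∂/∂m … = 0 gives: 87·m + 9·b = 160;  9·m + 5·b = 11.
det = 87·5 − 9² = 354.
m = (160·5 − 9·11)/354 = 701/354; b = (87·11 − 9·160)/354 = -161/118.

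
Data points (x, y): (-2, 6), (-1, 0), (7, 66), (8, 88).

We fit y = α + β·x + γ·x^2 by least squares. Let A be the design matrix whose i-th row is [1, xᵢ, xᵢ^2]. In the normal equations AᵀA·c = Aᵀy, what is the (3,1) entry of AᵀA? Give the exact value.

Row 3 ↔ basis x^2, column 1 ↔ basis 1, so (AᵀA)_{3,1} = Σᵢ x^2 = (4)·(1) + (1)·(1) + (49)·(1) + (64)·(1) = 118.

118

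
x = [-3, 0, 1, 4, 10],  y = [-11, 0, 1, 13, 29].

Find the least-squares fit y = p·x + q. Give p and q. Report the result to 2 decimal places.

Sums needed: Σx·x = 126, Σx = 12, Σ1 = 5.
And Σx·y = 376, Σy = 32.
Normal equations: [[126, 12]; [12, 5]]·[p, q]ᵀ = [376, 32]ᵀ.
Eliminating q: 5·(row 1) − 12·(row 2) gives 486·p = 5·376 − 12·32 = 1496, so p = 748/243.
Then q = (32 − 12·(748/243))/5 = -80/81.

p = 3.08, q = -0.99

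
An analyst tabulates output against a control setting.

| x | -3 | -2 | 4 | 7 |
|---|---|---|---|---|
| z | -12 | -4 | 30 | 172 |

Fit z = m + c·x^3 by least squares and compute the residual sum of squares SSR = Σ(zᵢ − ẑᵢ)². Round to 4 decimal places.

Compute the Gram sums: Σ1 = 4, Σx^3 = 372, Σx^3·x^3 = 122538.
For Aᵀz: Σz = 186, Σx^3·z = 61272.
Normal equations: [[4, 372]; [372, 122538]]·[m, c]ᵀ = [186, 61272]ᵀ.
Eliminating c: 122538·(row 1) − 372·(row 2) gives 351768·m = 122538·186 − 372·61272 = -1116, so m = -93/29314.
Then c = (61272 − 372·(-93/29314))/122538 = 7329/14657.
Residuals: 44091/29314, 101/29314, -58599/29314, 14407/29314; SSR = 95269/14657.

SSR = 6.4999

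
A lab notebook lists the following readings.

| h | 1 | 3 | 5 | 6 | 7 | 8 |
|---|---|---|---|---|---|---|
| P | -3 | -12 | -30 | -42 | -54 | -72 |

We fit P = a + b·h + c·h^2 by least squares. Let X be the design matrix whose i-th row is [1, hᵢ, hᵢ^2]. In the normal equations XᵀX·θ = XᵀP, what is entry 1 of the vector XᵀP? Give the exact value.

-213

Entry 1 ↔ basis 1, so (XᵀP)_{1} = Σᵢ Pᵢ = (1)·(-3) + (1)·(-12) + (1)·(-30) + (1)·(-42) + (1)·(-54) + (1)·(-72) = -213.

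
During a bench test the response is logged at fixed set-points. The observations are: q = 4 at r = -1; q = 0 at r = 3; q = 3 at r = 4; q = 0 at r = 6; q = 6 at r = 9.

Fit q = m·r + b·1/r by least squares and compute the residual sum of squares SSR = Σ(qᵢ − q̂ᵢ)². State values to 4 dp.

SSR = 12.3907

Entries of XᵀX: Σr·r = 143, Σr·1/r = 5, Σ1/r·1/r = 1573/1296.
And Σr·q = 62, Σ1/r·q = -31/12.
Normal equations: [[143, 5]; [5, 1573/1296]]·[m, b]ᵀ = [62, -31/12]ᵀ.
Eliminating b: (1573/1296)·(row 1) − 5·(row 2) gives (192539/1296)·m = (1573/1296)·62 − 5·(-31/12) = 57133/648, so m = 114266/192539.
Then b = ((-31/12) − 5·(114266/192539))/(1573/1296) = -880524/192539.
Residuals: 3898/192539, -49290/192539, 340684/192539, -538842/192539, 224676/192539; SSR = 2385700/192539.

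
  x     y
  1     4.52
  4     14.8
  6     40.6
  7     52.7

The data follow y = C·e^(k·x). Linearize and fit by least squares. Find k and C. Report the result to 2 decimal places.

Linearized form: ln y = k·x + ln C. From the 4 transformed points,
Sums: Σx = 18.0000, Σ(x)² = 102.0000, Σln y = 11.8715, Σx·ln y = 62.2619.
Normal system: [[102.0000, 18.0000]; [18.0000, 4]]·[k, ln C]ᵀ = [62.2619, 11.8715]ᵀ.
Δ = 102.0000·4 − (18.0000)² = 84.0000; k = (62.2619·4 − 18.0000·11.8715)/84.0000 = 0.42096, ln C = (102.0000·11.8715 − 18.0000·62.2619)/84.0000 = 1.07358, so C = exp(1.07358) = 2.92583.

k = 0.42, C = 2.93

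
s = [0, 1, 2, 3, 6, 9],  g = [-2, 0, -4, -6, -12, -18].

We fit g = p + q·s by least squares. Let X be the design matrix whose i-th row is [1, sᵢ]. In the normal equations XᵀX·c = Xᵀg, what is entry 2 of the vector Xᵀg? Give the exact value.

Entry 2 ↔ basis s, so (Xᵀg)_{2} = Σᵢ (s)·gᵢ = (0)·(-2) + (1)·(0) + (2)·(-4) + (3)·(-6) + (6)·(-12) + (9)·(-18) = -260.

-260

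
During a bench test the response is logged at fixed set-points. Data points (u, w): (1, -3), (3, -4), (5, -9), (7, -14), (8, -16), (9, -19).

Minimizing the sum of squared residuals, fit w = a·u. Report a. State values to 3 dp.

a = -1.996

MᵀM·[a]ᵀ = Mᵀw reads: 229·a = -457.
(Σu·u = 229, Σu·w = -457.)
a = (-457)/229 = -1.99563.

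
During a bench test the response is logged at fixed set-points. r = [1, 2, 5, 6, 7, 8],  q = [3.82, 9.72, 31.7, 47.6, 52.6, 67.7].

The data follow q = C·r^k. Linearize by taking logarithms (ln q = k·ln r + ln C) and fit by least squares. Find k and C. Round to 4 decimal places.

With ln qᵢ as the transformed response and ln rᵢ as the regressor:
Σln r = 8.1197, Σ(ln r)² = 14.3918, Σln q = 19.1114, Σln r·ln q = 30.5365.
Equations: 14.3918·k + 8.1197·ln C = 30.5365;  8.1197·k + 6·ln C = 19.1114.
Solving (det = 20.4213): k = 1.37308, ln C = 1.32706, so C = exp(1.32706) = 3.76996.

k = 1.3731, C = 3.7700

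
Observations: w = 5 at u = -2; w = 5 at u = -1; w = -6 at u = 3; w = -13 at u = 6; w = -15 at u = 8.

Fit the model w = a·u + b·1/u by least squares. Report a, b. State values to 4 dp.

The normal system XᵀX·[a, b]ᵀ = Xᵀw is [[114, 5]; [5, 809/576]]·[a, b]ᵀ = [-231, -325/24]ᵀ.
Eliminating b: (809/576)·(row 1) − 5·(row 2) gives (12971/96)·a = (809/576)·(-231) − 5·(-325/24) = -16431/64, so a = -49293/25942.
Then b = ((-325/24) − 5·(-49293/25942))/(809/576) = -37320/12971.

a = -1.9001, b = -2.8772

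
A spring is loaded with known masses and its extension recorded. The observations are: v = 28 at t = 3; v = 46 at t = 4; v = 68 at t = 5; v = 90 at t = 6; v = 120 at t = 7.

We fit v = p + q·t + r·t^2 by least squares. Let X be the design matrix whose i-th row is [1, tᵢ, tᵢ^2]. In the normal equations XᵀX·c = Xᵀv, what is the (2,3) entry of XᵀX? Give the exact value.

775

Row 2 ↔ basis t, column 3 ↔ basis t^2, so (XᵀX)_{2,3} = Σᵢ (t)·(t^2) = (3)·(9) + (4)·(16) + (5)·(25) + (6)·(36) + (7)·(49) = 775.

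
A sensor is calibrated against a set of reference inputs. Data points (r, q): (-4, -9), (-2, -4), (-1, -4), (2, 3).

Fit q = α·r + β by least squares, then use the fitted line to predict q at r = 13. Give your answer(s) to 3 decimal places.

q̂ = 24.240

AᵀA·[α, β]ᵀ = Aᵀq reads: 25·α + (-5)·β = 54;  (-5)·α + 4·β = -14.
(Σr·r = 25, Σr = -5, Σ1 = 4, Σr·q = 54, Σq = -14.)
Determinant 25·4 − (-5)² = 75.
α = (54·4 − (-5)·(-14))/75 = 146/75; β = (25·(-14) − (-5)·54)/75 = -16/15.
At r = 13: q̂ = (146/75)·(13) + (-16/15)·(1) = 606/25.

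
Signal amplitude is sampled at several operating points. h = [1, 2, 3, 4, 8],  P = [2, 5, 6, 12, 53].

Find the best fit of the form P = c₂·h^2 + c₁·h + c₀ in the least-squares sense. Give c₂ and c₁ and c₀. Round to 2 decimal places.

With design matrix A, AᵀA = [[4450, 612, 94]; [612, 94, 18]; [94, 18, 5]] and AᵀP = [3660, 502, 78]ᵀ.
Solving the 3×3 system (Gaussian elimination) gives c₂ = 4416/4351, c₁ = -443/229, c₀ = 15156/4351.

c₂ = 1.01, c₁ = -1.93, c₀ = 3.48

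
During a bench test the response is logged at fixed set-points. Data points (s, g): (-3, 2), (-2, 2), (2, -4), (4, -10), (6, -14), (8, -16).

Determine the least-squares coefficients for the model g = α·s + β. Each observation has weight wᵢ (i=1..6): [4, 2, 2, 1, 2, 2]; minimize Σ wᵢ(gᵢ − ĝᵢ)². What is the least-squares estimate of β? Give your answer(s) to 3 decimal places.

β = -2.415

Entries of XᵀWX: Σwᵢ·s·s = 268, Σwᵢ·s = 20, Σwᵢ·1 = 13.
Moment sums: Σwᵢ·s·g = -512, Σwᵢ·g = -66.
XᵀWX·[α, β]ᵀ = XᵀWg becomes [[268, 20]; [20, 13]]·[α, β]ᵀ = [-512, -66]ᵀ.
Eliminating β: 13·(row 1) − 20·(row 2) gives 3084·α = 13·(-512) − 20·(-66) = -5336, so α = -1334/771.
Then β = ((-66) − 20·(-1334/771))/13 = -1862/771.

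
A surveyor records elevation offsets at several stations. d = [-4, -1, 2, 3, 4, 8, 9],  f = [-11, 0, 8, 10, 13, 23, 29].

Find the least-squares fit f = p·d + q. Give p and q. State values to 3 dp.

The normal system MᵀM·[p, q]ᵀ = Mᵀf is [[191, 21]; [21, 7]]·[p, q]ᵀ = [587, 72]ᵀ.
Determinant 191·7 − 21² = 896.
p = (587·7 − 21·72)/896 = 371/128; q = (191·72 − 21·587)/896 = 1425/896.

p = 2.898, q = 1.590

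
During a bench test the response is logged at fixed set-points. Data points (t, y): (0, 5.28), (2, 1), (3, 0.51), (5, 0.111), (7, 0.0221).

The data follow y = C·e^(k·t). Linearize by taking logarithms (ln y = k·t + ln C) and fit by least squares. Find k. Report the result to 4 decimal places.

Let Y = ln y. Fitting Y = k·t + ln C by least squares:
Σt = 17.0000, Σ(t)² = 87.0000, Σln y = -5.0198, Σt·ln y = -39.6964.
Equations: 87.0000·k + 17.0000·ln C = -39.6964;  17.0000·k + 5·ln C = -5.0198.
Δ = 87.0000·5 − (17.0000)² = 146.0000; k = (-39.6964·5 − 17.0000·-5.0198)/146.0000 = -0.77497, ln C = (87.0000·-5.0198 − 17.0000·-39.6964)/146.0000 = 1.63092.

k = -0.7750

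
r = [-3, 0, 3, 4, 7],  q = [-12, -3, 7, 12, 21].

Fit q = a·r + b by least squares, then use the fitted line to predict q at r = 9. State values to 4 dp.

q̂ = 27.7823

Compute the Gram sums: Σr·r = 83, Σr = 11, Σ1 = 5.
For Xᵀq: Σr·q = 252, Σq = 25.
So XᵀX·[a, b]ᵀ = Xᵀq: [[83, 11]; [11, 5]]·[a, b]ᵀ = [252, 25]ᵀ.
Eliminating b: 5·(row 1) − 11·(row 2) gives 294·a = 5·252 − 11·25 = 985, so a = 985/294.
Then b = (25 − 11·(985/294))/5 = -697/294.
At r = 9: q̂ = (985/294)·(9) + (-697/294)·(1) = 4084/147.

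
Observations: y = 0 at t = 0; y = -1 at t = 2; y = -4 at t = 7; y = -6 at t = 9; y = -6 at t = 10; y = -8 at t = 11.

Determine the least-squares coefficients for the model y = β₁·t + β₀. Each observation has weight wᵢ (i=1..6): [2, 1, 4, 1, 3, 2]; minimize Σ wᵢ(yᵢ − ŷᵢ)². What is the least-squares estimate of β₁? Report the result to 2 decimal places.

β₁ = -0.67

Compute the Gram sums: Σwᵢ·t·t = 823, Σwᵢ·t = 91, Σwᵢ·1 = 13.
And Σwᵢ·t·y = -524, Σwᵢ·y = -57.
Normal equations: [[823, 91]; [91, 13]]·[β₁, β₀]ᵀ = [-524, -57]ᵀ.
Eliminating β₀: 13·(row 1) − 91·(row 2) gives 2418·β₁ = 13·(-524) − 91·(-57) = -1625, so β₁ = -125/186.
Then β₀ = ((-57) − 91·(-125/186))/13 = 773/2418.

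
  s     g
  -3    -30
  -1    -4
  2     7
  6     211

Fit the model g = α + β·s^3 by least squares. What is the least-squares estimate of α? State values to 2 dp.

Forming XᵀX = [[4, 196]; [196, 47450]] and Xᵀg = [184, 46446]ᵀ gives XᵀX·[α, β]ᵀ = Xᵀg.
Determinant 4·47450 − 196² = 151384.
α = (184·47450 − 196·46446)/151384 = -46577/18923; β = (4·46446 − 196·184)/151384 = 18715/18923.

α = -2.46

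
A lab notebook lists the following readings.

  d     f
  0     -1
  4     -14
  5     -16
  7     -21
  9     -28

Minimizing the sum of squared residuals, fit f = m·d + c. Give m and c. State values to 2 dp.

m = -2.93, c = -1.33

The normal equations are: 171·m + 25·c = -535;  25·m + 5·c = -80.
det = 171·5 − 25² = 230.
m = ((-535)·5 − 25·(-80))/230 = -135/46; c = (171·(-80) − 25·(-535))/230 = -61/46.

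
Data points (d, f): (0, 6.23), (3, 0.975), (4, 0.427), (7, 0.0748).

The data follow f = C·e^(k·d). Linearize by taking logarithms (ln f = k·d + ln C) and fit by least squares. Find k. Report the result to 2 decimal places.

Let Y = ln f. Fitting Y = k·d + ln C by least squares:
Sums: Σd = 14.0000, Σ(d)² = 74.0000, Σln f = -1.6399, Σd·ln f = -21.6304.
Normal system: [[74.0000, 14.0000]; [14.0000, 4]]·[k, ln C]ᵀ = [-21.6304, -1.6399]ᵀ.
Δ = 74.0000·4 − (14.0000)² = 100.0000; k = (-21.6304·4 − 14.0000·-1.6399)/100.0000 = -0.63564, ln C = (74.0000·-1.6399 − 14.0000·-21.6304)/100.0000 = 1.81477.

k = -0.64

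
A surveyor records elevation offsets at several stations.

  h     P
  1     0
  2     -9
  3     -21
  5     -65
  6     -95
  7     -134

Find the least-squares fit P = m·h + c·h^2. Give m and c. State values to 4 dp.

m = 2.0903, c = -3.0183

Setting ∂/∂m … = 0 gives: 124·m + 720·c = -1914;  720·m + 4420·c = -11836.
(Σh·h = 124, Σh·h^2 = 720, Σh^2·h^2 = 4420, Σh·P = -1914, Σh^2·P = -11836.)
det = 124·4420 − 720² = 29680.
m = ((-1914)·4420 − 720·(-11836))/29680 = 1551/742; c = (124·(-11836) − 720·(-1914))/29680 = -5599/1855.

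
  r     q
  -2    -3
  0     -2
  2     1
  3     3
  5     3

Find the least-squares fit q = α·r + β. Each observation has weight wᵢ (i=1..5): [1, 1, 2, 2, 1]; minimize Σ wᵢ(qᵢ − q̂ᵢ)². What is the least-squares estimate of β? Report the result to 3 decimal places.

β = -1.060

XᵀWX·[α, β]ᵀ = XᵀWq reads: 55·α + 13·β = 43;  13·α + 7·β = 6.
(Σwᵢ·r·r = 55, Σwᵢ·r = 13, Σwᵢ·1 = 7, Σwᵢ·r·q = 43, Σwᵢ·q = 6.)
Determinant 55·7 − 13² = 216.
α = (43·7 − 13·6)/216 = 223/216; β = (55·6 − 13·43)/216 = -229/216.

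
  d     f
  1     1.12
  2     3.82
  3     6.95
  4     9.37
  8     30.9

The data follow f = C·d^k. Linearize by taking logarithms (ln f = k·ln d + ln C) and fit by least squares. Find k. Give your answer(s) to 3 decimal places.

k = 1.567

Linearized form: ln f = k·ln d + ln C. From the 5 transformed points,
Σln d = 5.2575, Σ(ln d)² = 7.9333, Σln f = 9.0606, Σln d·ln f = 13.2948.
Normal system: [[7.9333, 5.2575]; [5.2575, 5]]·[k, ln C]ᵀ = [13.2948, 9.0606]ᵀ.
Solving (det = 12.0252): k = 1.56655, ln C = 0.16489.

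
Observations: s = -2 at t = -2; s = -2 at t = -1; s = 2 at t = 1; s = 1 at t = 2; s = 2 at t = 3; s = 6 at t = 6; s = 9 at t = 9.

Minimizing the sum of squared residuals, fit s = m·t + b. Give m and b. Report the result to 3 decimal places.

m = 1.024, b = -0.347

Entries of MᵀM: Σt·t = 136, Σt = 18, Σ1 = 7.
And Σt·s = 133, Σs = 16.
So MᵀM·[m, b]ᵀ = Mᵀs: [[136, 18]; [18, 7]]·[m, b]ᵀ = [133, 16]ᵀ.
Eliminating b: 7·(row 1) − 18·(row 2) gives 628·m = 7·133 − 18·16 = 643, so m = 643/628.
Then b = (16 − 18·(643/628))/7 = -109/314.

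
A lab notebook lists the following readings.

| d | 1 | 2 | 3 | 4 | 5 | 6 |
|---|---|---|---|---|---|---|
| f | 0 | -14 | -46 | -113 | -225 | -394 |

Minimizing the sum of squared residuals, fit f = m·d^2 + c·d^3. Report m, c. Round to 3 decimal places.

m = 0.673, c = -1.936

Normal-equation sums: Σd^2·d^2 = 2275, Σd^2·d^3 = 12201, Σd^3·d^3 = 67171.
For Aᵀf: Σd^2·f = -22087, Σd^3·f = -121815.
AᵀA·[m, c]ᵀ = Aᵀf becomes [[2275, 12201]; [12201, 67171]]·[m, c]ᵀ = [-22087, -121815]ᵀ.
Determinant 2275·67171 − 12201² = 3949624.
m = ((-22087)·67171 − 12201·(-121815))/3949624 = 1329469/1974812; c = (2275·(-121815) − 12201·(-22087))/3949624 = -546117/282116.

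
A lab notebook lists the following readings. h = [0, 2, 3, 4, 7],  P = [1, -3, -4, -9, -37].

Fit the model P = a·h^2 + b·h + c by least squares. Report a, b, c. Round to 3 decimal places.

From the data, Σh^2·h^2 = 2754, Σh^2·h = 442, Σh^2 = 78, Σh·h = 78, Σh = 16, Σ1 = 5.
Moment sums: Σh^2·P = -2005, Σh·P = -313, ΣP = -52.
AᵀA·[a, b, c]ᵀ = AᵀP becomes [[2754, 442, 78]; [442, 78, 16]; [78, 16, 5]]·[a, b, c]ᵀ = [-2005, -313, -52]ᵀ.
Solving the 3×3 system (Gaussian elimination) gives a = -4735/5224, b = 5417/5224, c = 1101/2612.

a = -0.906, b = 1.037, c = 0.422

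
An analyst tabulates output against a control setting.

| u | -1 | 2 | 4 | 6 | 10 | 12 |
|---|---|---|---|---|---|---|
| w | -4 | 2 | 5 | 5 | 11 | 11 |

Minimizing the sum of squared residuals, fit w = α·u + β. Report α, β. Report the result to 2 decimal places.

With design matrix X, XᵀX = [[301, 33]; [33, 6]] and Xᵀw = [300, 30]ᵀ.
Determinant 301·6 − 33² = 717.
α = (300·6 − 33·30)/717 = 270/239; β = (301·30 − 33·300)/717 = -290/239.

α = 1.13, β = -1.21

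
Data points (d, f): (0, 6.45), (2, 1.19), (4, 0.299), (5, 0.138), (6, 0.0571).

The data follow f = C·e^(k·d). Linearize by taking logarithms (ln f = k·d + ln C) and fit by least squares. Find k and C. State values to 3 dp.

k = -0.772, C = 6.193

With ln fᵢ as the transformed response and dᵢ as the regressor:
Sums: Σd = 17.0000, Σ(d)² = 81.0000, Σln f = -4.0127, Σd·ln f = -31.5616.
Normal system: [[81.0000, 17.0000]; [17.0000, 5]]·[k, ln C]ᵀ = [-31.5616, -4.0127]ᵀ.
Δ = 81.0000·5 − (17.0000)² = 116.0000; k = (-31.5616·5 − 17.0000·-4.0127)/116.0000 = -0.77234, ln C = (81.0000·-4.0127 − 17.0000·-31.5616)/116.0000 = 1.82341, so C = exp(1.82341) = 6.19292.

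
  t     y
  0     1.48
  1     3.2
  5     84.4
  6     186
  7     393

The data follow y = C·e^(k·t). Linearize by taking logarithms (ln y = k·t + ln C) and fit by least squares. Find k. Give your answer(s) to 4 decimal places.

k = 0.8038

With ln yᵢ as the transformed response and tᵢ as the regressor:
XᵀX = [[111.0000, 19.0000]; [19.0000, 5]], rhs = [96.5121, 17.1903]ᵀ  (here Σt = 19.0000, Σ(t)² = 111.0000, Σln y = 17.1903, Σt·ln y = 96.5121).
Δ = 111.0000·5 − (19.0000)² = 194.0000; k = (96.5121·5 − 19.0000·17.1903)/194.0000 = 0.80384, ln C = (111.0000·17.1903 − 19.0000·96.5121)/194.0000 = 0.38348.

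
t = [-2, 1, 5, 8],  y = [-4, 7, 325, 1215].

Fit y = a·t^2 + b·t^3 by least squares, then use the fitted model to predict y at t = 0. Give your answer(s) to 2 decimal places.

ŷ = 0.00

Sums needed: Σt^2·t^2 = 4738, Σt^2·t^3 = 35862, Σt^3·t^3 = 277834.
Right-hand side: Σt^2·y = 85876, Σt^3·y = 662744.
So XᵀX·[a, b]ᵀ = Xᵀy: [[4738, 35862]; [35862, 277834]]·[a, b]ᵀ = [85876, 662744]ᵀ.
Eliminating b: 277834·(row 1) − 35862·(row 2) gives 30294448·a = 277834·85876 − 35862·662744 = 91947256, so a = 11493407/3786806.
Then b = (662744 − 35862·(11493407/3786806))/277834 = 7549495/3786806.
At t = 0: ŷ = (11493407/3786806)·(0) + (7549495/3786806)·(0) = 0.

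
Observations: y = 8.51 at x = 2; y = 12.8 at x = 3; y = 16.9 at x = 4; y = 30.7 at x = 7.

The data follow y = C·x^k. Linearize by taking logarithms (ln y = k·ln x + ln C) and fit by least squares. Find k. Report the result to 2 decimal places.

k = 1.02

Linearized form: ln y = k·ln x + ln C. From the 4 transformed points,
Sums: Σln x = 5.1240, Σ(ln x)² = 7.3958, Σln y = 10.9423, Σln x·ln y = 14.8678.
Normal system: [[7.3958, 5.1240]; [5.1240, 4]]·[k, ln C]ᵀ = [14.8678, 10.9423]ᵀ.
Solving (det = 3.3281): k = 1.02268, ln C = 1.42552.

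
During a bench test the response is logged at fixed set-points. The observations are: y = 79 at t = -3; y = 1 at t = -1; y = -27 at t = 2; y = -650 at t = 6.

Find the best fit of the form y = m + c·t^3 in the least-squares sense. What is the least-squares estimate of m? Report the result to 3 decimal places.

Setting ∂/∂m … = 0 gives: 4·m + 196·c = -597;  196·m + 47450·c = -142750.
(Σ1 = 4, Σt^3 = 196, Σt^3·t^3 = 47450, Σy = -597, Σt^3·y = -142750.)
det = 4·47450 − 196² = 151384.
m = ((-597)·47450 − 196·(-142750))/151384 = -174325/75692; c = (4·(-142750) − 196·(-597))/151384 = -113497/37846.

m = -2.303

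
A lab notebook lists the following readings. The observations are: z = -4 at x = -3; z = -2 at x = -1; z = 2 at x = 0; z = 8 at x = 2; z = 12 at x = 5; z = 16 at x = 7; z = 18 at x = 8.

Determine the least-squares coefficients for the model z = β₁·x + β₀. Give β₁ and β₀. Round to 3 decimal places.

The normal equations are: 152·β₁ + 18·β₀ = 346;  18·β₁ + 7·β₀ = 50.
Eliminating β₀: 7·(row 1) − 18·(row 2) gives 740·β₁ = 7·346 − 18·50 = 1522, so β₁ = 761/370.
Then β₀ = (50 − 18·(761/370))/7 = 343/185.

β₁ = 2.057, β₀ = 1.854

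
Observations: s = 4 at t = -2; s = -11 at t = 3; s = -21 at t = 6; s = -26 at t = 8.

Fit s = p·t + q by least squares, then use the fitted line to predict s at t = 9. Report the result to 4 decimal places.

Setting ∂/∂p … = 0 gives: 113·p + 15·q = -375;  15·p + 4·q = -54.
Determinant 113·4 − 15² = 227.
p = ((-375)·4 − 15·(-54))/227 = -690/227; q = (113·(-54) − 15·(-375))/227 = -477/227.
At t = 9: ŝ = (-690/227)·(9) + (-477/227)·(1) = -6687/227.

ŝ = -29.4581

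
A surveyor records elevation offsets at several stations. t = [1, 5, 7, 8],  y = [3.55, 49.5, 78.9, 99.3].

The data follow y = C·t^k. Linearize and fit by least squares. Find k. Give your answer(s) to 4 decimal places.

k = 1.6030

Let Y = ln y. Fitting Y = k·ln t + ln C by least squares:
Σln t = 5.6348, Σ(ln t)² = 10.7009, Σln y = 14.1352, Σln t·ln y = 24.3416.
Equations: 10.7009·k + 5.6348·ln C = 24.3416;  5.6348·k + 4·ln C = 14.1352.
Slope k = (n·Σln t·ln y − Σln t·Σln y)/(n·Σ(ln t)² − (Σln t)²) = (4·24.3416 − 5.6348·14.1352)/11.0529 = 1.60297; ln C = (Σln y − k·Σln t)/n = 1.27571.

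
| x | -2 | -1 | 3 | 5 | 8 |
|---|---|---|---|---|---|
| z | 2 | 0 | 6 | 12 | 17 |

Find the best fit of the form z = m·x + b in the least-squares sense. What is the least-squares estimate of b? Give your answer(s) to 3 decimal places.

b = 3.124

The normal system MᵀM·[m, b]ᵀ = Mᵀz is [[103, 13]; [13, 5]]·[m, b]ᵀ = [210, 37]ᵀ.
Determinant 103·5 − 13² = 346.
m = (210·5 − 13·37)/346 = 569/346; b = (103·37 − 13·210)/346 = 1081/346.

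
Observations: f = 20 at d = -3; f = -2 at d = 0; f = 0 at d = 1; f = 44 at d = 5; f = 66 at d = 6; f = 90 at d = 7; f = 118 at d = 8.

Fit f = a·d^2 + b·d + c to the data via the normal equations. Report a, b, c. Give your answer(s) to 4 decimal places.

a = 1.9885, b = -0.9249, c = -1.0975

The normal system MᵀM·[a, b, c]ᵀ = Mᵀf is [[8500, 1170, 184]; [1170, 184, 24]; [184, 24, 7]]·[a, b, c]ᵀ = [15618, 2130, 336]ᵀ.
Inverting the 3×3 Gram matrix, [a, b, c]ᵀ = [95055/47803, -44211/47803, -52464/47803]ᵀ.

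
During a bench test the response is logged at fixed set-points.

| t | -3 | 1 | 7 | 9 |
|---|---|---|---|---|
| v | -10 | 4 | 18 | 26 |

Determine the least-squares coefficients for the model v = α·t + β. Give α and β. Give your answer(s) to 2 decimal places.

α = 2.87, β = -0.54

With design matrix M, MᵀM = [[140, 14]; [14, 4]] and Mᵀv = [394, 38]ᵀ.
Eliminating β: 4·(row 1) − 14·(row 2) gives 364·α = 4·394 − 14·38 = 1044, so α = 261/91.
Then β = (38 − 14·(261/91))/4 = -7/13.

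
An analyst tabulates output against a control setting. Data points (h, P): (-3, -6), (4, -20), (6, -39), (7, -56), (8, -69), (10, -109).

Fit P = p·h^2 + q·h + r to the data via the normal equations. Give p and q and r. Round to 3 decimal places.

p = -1.007, q = -0.812, r = 0.499

The normal equations are: 18130·p + 2108·q + 274·r = -19838;  2108·p + 274·q + 32·r = -2330;  274·p + 32·q + 6·r = -299.
(Σh^2·h^2 = 18130, Σh^2·h = 2108, Σh^2 = 274, Σh·h = 274, Σh = 32, Σ1 = 6, Σh^2·P = -19838, Σh·P = -2330, ΣP = -299.)
Row-reducing yields p = -49039/48684, q = -98881/121710, r = 40513/81140.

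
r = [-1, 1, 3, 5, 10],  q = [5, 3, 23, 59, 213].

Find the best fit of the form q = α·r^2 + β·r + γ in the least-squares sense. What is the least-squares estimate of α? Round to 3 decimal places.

Setting ∂/∂α … = 0 gives: 10708·α + 1152·β + 136·γ = 22990;  1152·α + 136·β + 18·γ = 2492;  136·α + 18·β + 5·γ = 303.
(Σr^2·r^2 = 10708, Σr^2·r = 1152, Σr^2 = 136, Σr·r = 136, Σr = 18, Σ1 = 5, Σr^2·q = 22990, Σr·q = 2492, Σq = 303.)
Inverting the 3×3 Gram matrix, [α, β, γ]ᵀ = [76207/37658, 32119/37658, 46808/18829]ᵀ.

α = 2.024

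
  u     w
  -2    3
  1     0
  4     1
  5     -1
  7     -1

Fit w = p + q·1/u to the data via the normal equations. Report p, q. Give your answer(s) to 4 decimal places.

The normal equations are: 5·p + (153/140)·q = 2;  (153/140)·p + (26909/19600)·q = -223/140.
(Σ1 = 5, Σ1/u = 153/140, Σ1/u·1/u = 26909/19600, Σw = 2, Σ1/u·w = -223/140.)
Determinant 5·(26909/19600) − (153/140)² = 6946/1225.
p = (2·(26909/19600) − (153/140)·(-223/140))/(6946/1225) = 87937/111136; q = (5·(-223/140) − (153/140)·2)/(6946/1225) = -49735/27784.

p = 0.7913, q = -1.7901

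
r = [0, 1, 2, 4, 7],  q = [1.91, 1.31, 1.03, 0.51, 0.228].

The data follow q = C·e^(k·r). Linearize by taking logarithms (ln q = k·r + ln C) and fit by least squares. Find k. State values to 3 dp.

k = -0.303

Let Y = ln q. Fitting Y = k·r + ln C by least squares:
AᵀA = [[70.0000, 14.0000]; [14.0000, 5]], rhs = [-12.7131, -1.2051]ᵀ  (here Σr = 14.0000, Σ(r)² = 70.0000, Σln q = -1.2051, Σr·ln q = -12.7131).
Δ = 70.0000·5 − (14.0000)² = 154.0000; k = (-12.7131·5 − 14.0000·-1.2051)/154.0000 = -0.30321, ln C = (70.0000·-1.2051 − 14.0000·-12.7131)/154.0000 = 0.60798.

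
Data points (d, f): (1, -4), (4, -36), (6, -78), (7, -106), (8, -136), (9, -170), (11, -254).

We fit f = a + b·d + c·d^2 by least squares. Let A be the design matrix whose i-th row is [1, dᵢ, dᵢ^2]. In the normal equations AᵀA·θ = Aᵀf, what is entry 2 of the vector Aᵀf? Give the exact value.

Entry 2 ↔ basis d, so (Aᵀf)_{2} = Σᵢ (d)·fᵢ = (1)·(-4) + (4)·(-36) + (6)·(-78) + (7)·(-106) + (8)·(-136) + (9)·(-170) + (11)·(-254) = -6770.

-6770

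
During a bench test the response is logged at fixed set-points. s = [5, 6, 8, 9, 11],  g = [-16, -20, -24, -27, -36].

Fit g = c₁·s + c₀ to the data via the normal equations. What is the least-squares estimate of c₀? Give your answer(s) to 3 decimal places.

c₀ = -0.105

From the data, Σs·s = 327, Σs = 39, Σ1 = 5.
And Σs·g = -1031, Σg = -123.
So XᵀX·[c₁, c₀]ᵀ = Xᵀg: [[327, 39]; [39, 5]]·[c₁, c₀]ᵀ = [-1031, -123]ᵀ.
Eliminating c₀: 5·(row 1) − 39·(row 2) gives 114·c₁ = 5·(-1031) − 39·(-123) = -358, so c₁ = -179/57.
Then c₀ = ((-123) − 39·(-179/57))/5 = -2/19.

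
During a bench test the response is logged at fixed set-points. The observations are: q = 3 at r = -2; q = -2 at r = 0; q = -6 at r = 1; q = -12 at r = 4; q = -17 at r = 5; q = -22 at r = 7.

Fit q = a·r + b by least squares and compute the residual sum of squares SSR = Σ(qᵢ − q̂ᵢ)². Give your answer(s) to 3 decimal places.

Setting ∂/∂a … = 0 gives: 95·a + 15·b = -299;  15·a + 6·b = -56.
(Σr·r = 95, Σr = 15, Σ1 = 6, Σr·q = -299, Σq = -56.)
Eliminating b: 6·(row 1) − 15·(row 2) gives 345·a = 6·(-299) − 15·(-56) = -954, so a = -318/115.
Then b = ((-56) − 15·(-318/115))/6 = -167/69.
Residuals: -38/345, 29/69, -281/345, 511/345, -52/69, -77/345; SSR = 1264/345.

SSR = 3.664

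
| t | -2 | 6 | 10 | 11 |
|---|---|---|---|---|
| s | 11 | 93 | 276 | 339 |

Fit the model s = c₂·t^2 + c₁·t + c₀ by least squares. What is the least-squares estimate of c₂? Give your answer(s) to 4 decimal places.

c₂ = 2.9923

Compute the Gram sums: Σt^2·t^2 = 25953, Σt^2·t = 2539, Σt^2 = 261, Σt·t = 261, Σt = 25, Σ1 = 4.
Right-hand side: Σt^2·s = 72011, Σt·s = 7025, Σs = 719.
XᵀX·[c₂, c₁, c₀]ᵀ = Xᵀs becomes [[25953, 2539, 261]; [2539, 261, 25]; [261, 25, 4]]·[c₂, c₁, c₀]ᵀ = [72011, 7025, 719]ᵀ.
Row-reducing yields c₂ = 165545/55324, c₁ = -97705/55324, c₀ = -123333/27662.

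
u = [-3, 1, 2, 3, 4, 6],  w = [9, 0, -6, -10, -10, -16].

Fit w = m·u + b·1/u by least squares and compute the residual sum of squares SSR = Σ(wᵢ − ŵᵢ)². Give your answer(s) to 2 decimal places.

Sums needed: Σu·u = 75, Σu·1/u = 6, Σ1/u·1/u = 25/16.
And Σu·w = -205, Σ1/u·w = -29/2.
So XᵀX·[m, b]ᵀ = Xᵀw: [[75, 6]; [6, 25/16]]·[m, b]ᵀ = [-205, -29/2]ᵀ.
Determinant 75·(25/16) − 6² = 1299/16.
m = ((-205)·(25/16) − 6·(-29/2))/(1299/16) = -3733/1299; b = (75·(-29/2) − 6·(-205))/(1299/16) = 760/433.
Residuals: 1252/1299, 1453/1299, -1468/1299, -2551/1299, 1372/1299, 1234/1299; SSR = 12122/1299.

SSR = 9.33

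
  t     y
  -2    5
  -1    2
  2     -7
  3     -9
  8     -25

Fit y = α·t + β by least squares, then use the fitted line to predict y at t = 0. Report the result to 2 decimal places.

ŷ = -0.83

Setting ∂/∂α … = 0 gives: 82·α + 10·β = -253;  10·α + 5·β = -34.
det = 82·5 − 10² = 310.
α = ((-253)·5 − 10·(-34))/310 = -185/62; β = (82·(-34) − 10·(-253))/310 = -129/155.
At t = 0: ŷ = (-185/62)·(0) + (-129/155)·(1) = -129/155.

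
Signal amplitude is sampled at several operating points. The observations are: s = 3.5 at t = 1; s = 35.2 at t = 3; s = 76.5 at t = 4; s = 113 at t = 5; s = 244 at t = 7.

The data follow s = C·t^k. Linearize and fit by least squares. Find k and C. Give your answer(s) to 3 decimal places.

Let Y = ln s. Fitting Y = k·ln t + ln C by least squares:
Sums: Σln t = 6.0403, Σ(ln t)² = 9.5056, Σln s = 19.3757, Σln t·ln s = 28.2304.
Normal system: [[9.5056, 6.0403]; [6.0403, 5]]·[k, ln C]ᵀ = [28.2304, 19.3757]ᵀ.
Δ = 9.5056·5 − (6.0403)² = 11.0434; k = (28.2304·5 − 6.0403·19.3757)/11.0434 = 2.18394, ln C = (9.5056·19.3757 − 6.0403·28.2304)/11.0434 = 1.23682, so C = exp(1.23682) = 3.44465.

k = 2.184, C = 3.445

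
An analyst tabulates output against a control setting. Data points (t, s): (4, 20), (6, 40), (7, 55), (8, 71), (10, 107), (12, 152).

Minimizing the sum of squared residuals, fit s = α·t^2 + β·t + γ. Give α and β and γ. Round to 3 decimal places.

α = 0.973, β = 0.976, γ = 0.203

From the data, Σt^2·t^2 = 38785, Σt^2·t = 3863, Σt^2 = 409, Σt·t = 409, Σt = 47, Σ1 = 6.
For Xᵀs: Σt^2·s = 41587, Σt·s = 4167, Σs = 445.
Normal equations: [[38785, 3863, 409]; [3863, 409, 47]; [409, 47, 6]]·[α, β, γ]ᵀ = [41587, 4167, 445]ᵀ.
Solving the 3×3 system (Gaussian elimination) gives α = 899/924, β = 4507/4620, γ = 78/385.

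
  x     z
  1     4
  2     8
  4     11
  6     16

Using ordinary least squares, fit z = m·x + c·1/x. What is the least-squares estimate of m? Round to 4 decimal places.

m = 2.6621

MᵀM·[m, c]ᵀ = Mᵀz reads: 57·m + 4·c = 160;  4·m + (193/144)·c = 161/12.
Eliminating c: (193/144)·(row 1) − 4·(row 2) gives (2899/48)·m = (193/144)·160 − 4·(161/12) = 1447/9, so m = 23152/8697.
Then c = ((161/12) − 4·(23152/8697))/(193/144) = 5988/2899.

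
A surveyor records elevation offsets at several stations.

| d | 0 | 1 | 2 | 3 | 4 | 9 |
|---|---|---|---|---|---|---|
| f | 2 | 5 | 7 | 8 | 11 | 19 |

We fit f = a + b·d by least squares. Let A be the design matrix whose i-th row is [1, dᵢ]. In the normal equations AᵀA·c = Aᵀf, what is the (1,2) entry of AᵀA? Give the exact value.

Row 1 ↔ basis 1, column 2 ↔ basis d, so (AᵀA)_{1,2} = Σᵢ d = (1)·(0) + (1)·(1) + (1)·(2) + (1)·(3) + (1)·(4) + (1)·(9) = 19.

19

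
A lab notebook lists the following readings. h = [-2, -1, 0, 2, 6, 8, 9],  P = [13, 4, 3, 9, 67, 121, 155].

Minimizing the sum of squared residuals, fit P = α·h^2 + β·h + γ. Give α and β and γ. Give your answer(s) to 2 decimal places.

Sums needed: Σh^2·h^2 = 11986, Σh^2·h = 1456, Σh^2 = 190, Σh·h = 190, Σh = 22, Σ1 = 7.
And Σh^2·P = 22803, Σh·P = 2753, ΣP = 372.
MᵀM·[α, β, γ]ᵀ = MᵀP becomes [[11986, 1456, 190]; [1456, 190, 22]; [190, 22, 7]]·[α, β, γ]ᵀ = [22803, 2753, 372]ᵀ.
Inverting the 3×3 Gram matrix, [α, β, γ]ᵀ = [68167/34098, -112679/102294, 119794/51147]ᵀ.

α = 2.00, β = -1.10, γ = 2.34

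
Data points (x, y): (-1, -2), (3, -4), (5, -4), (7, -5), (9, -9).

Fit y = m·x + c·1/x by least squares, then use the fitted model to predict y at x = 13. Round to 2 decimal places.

ŷ = -12.29

With design matrix M, MᵀM = [[165, 5]; [5, 117469/99225]] and Mᵀy = [-146, -194/105]ᵀ.
Determinant 165·(117469/99225) − 5² = 1126784/6615.
m = ((-146)·(117469/99225) − 5·(-194/105))/(1126784/6615) = -507307/528180; c = (165·(-194/105) − 5·(-146))/(1126784/6615) = 87885/35212.
At x = 13: ŷ = (-507307/528180)·(13) + (87885/35212)·(1/13) = -21104152/1716585.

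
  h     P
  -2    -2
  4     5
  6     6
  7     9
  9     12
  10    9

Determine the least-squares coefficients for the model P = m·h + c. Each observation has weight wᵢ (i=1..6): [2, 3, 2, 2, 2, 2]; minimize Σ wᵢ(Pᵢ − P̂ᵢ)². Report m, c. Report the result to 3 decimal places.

m = 1.069, c = 0.463

Entries of AᵀWA: Σwᵢ·h·h = 588, Σwᵢ·h = 72, Σwᵢ·1 = 13.
Moment sums: Σwᵢ·h·P = 662, Σwᵢ·P = 83.
AᵀWA·[m, c]ᵀ = AᵀWP becomes [[588, 72]; [72, 13]]·[m, c]ᵀ = [662, 83]ᵀ.
Eliminating c: 13·(row 1) − 72·(row 2) gives 2460·m = 13·662 − 72·83 = 2630, so m = 263/246.
Then c = (83 − 72·(263/246))/13 = 19/41.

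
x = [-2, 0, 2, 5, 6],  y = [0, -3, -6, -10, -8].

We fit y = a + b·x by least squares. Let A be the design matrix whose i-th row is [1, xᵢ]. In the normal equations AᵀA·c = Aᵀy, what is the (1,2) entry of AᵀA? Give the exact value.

Row 1 ↔ basis 1, column 2 ↔ basis x, so (AᵀA)_{1,2} = Σᵢ x = (1)·(-2) + (1)·(0) + (1)·(2) + (1)·(5) + (1)·(6) = 11.

11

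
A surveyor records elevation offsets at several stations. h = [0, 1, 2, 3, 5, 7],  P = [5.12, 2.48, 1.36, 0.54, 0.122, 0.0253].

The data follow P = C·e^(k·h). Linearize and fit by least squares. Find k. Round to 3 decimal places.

With ln Pᵢ as the transformed response and hᵢ as the regressor:
XᵀX = [[88.0000, 18.0000]; [18.0000, 6]], rhs = [-36.5827, -3.5480]ᵀ  (here Σh = 18.0000, Σ(h)² = 88.0000, Σln P = -3.5480, Σh·ln P = -36.5827).
Slope k = (n·Σh·ln P − Σh·Σln P)/(n·Σ(h)² − (Σh)²) = (6·-36.5827 − 18.0000·-3.5480)/204.0000 = -0.76290; ln C = (Σln P − k·Σh)/n = 1.69738.

k = -0.763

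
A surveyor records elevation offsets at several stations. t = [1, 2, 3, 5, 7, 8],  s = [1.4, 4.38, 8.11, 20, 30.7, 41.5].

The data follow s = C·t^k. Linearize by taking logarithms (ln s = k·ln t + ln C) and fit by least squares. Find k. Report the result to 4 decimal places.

k = 1.6151

Taking logs, ln s = k·ln t + ln C, so regress ln s on ln t.
Σln t = 7.4265, Σ(ln t)² = 12.3883, Σln s = 14.0523, Σln t·ln s = 22.5554.
Equations: 12.3883·k + 7.4265·ln C = 22.5554;  7.4265·k + 6·ln C = 14.0523.
Slope k = (n·Σln t·ln s − Σln t·Σln s)/(n·Σ(ln t)² − (Σln t)²) = (6·22.5554 − 7.4265·14.0523)/19.1764 = 1.61513; ln C = (Σln s − k·Σln t)/n = 0.34291.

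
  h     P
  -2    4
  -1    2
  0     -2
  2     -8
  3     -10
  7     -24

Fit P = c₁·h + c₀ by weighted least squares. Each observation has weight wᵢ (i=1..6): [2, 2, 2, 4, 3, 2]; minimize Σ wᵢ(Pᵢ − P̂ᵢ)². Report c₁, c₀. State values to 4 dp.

c₁ = -3.1098, c₀ = -1.6171

Entries of XᵀWX: Σwᵢ·h·h = 151, Σwᵢ·h = 25, Σwᵢ·1 = 15.
Right-hand side: Σwᵢ·h·P = -510, Σwᵢ·P = -102.
Eliminating c₀: 15·(row 1) − 25·(row 2) gives 1640·c₁ = 15·(-510) − 25·(-102) = -5100, so c₁ = -255/82.
Then c₀ = ((-102) − 25·(-255/82))/15 = -663/410.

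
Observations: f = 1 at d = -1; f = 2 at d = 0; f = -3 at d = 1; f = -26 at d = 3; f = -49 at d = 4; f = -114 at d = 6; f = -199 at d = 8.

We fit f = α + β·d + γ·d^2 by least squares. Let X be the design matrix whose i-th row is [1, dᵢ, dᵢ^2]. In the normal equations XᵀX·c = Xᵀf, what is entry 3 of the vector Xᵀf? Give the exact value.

Entry 3 ↔ basis d^2, so (Xᵀf)_{3} = Σᵢ (d^2)·fᵢ = (1)·(1) + (0)·(2) + (1)·(-3) + (9)·(-26) + (16)·(-49) + (36)·(-114) + (64)·(-199) = -17860.

-17860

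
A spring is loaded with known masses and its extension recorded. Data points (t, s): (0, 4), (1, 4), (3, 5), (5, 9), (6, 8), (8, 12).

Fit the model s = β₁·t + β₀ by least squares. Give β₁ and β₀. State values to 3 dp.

β₁ = 1.004, β₀ = 3.153

With design matrix X, XᵀX = [[135, 23]; [23, 6]] and Xᵀs = [208, 42]ᵀ.
Eliminating β₀: 6·(row 1) − 23·(row 2) gives 281·β₁ = 6·208 − 23·42 = 282, so β₁ = 282/281.
Then β₀ = (42 − 23·(282/281))/6 = 886/281.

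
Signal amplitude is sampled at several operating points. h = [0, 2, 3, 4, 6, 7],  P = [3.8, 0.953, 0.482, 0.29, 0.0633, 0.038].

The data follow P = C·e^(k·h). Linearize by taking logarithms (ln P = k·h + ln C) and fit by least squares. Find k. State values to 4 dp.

k = -0.6624

With ln Pᵢ as the transformed response and hᵢ as the regressor:
Over the data: Σh = 22.0000, Σ(h)² = 114.0000, Σln P = -6.7109, Σh·ln P = -46.6876.
Normal system: [[114.0000, 22.0000]; [22.0000, 6]]·[k, ln C]ᵀ = [-46.6876, -6.7109]ᵀ.
Solving (det = 200.0000): k = -0.66243, ln C = 1.31045.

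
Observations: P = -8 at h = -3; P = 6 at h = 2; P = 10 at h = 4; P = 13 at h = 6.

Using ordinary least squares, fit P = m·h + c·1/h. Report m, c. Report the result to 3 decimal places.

m = 2.112, c = 4.173

With design matrix A, AᵀA = [[65, 4]; [4, 65/144]] and AᵀP = [154, 31/3]ᵀ.
Eliminating c: (65/144)·(row 1) − 4·(row 2) gives (1921/144)·m = (65/144)·154 − 4·(31/3) = 2029/72, so m = 4058/1921.
Then c = ((31/3) − 4·(4058/1921))/(65/144) = 8016/1921.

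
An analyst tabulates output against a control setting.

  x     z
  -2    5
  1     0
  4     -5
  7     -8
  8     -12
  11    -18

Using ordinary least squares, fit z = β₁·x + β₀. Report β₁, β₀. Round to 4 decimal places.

Sums needed: Σx·x = 255, Σx = 29, Σ1 = 6.
For Aᵀz: Σx·z = -380, Σz = -38.
Normal equations: [[255, 29]; [29, 6]]·[β₁, β₀]ᵀ = [-380, -38]ᵀ.
Eliminating β₀: 6·(row 1) − 29·(row 2) gives 689·β₁ = 6·(-380) − 29·(-38) = -1178, so β₁ = -1178/689.
Then β₀ = ((-38) − 29·(-1178/689))/6 = 1330/689.

β₁ = -1.7097, β₀ = 1.9303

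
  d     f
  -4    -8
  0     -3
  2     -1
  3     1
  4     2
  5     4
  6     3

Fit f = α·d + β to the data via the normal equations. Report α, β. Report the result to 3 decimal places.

Compute the Gram sums: Σd·d = 106, Σd = 16, Σ1 = 7.
And Σd·f = 79, Σf = -2.
XᵀX·[α, β]ᵀ = Xᵀf becomes [[106, 16]; [16, 7]]·[α, β]ᵀ = [79, -2]ᵀ.
Determinant 106·7 − 16² = 486.
α = (79·7 − 16·(-2))/486 = 65/54; β = (106·(-2) − 16·79)/486 = -82/27.

α = 1.204, β = -3.037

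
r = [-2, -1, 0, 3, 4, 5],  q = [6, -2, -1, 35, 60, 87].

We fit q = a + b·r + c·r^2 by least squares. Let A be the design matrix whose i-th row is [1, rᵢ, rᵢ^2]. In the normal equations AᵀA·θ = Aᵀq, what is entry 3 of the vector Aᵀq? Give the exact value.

3472

Entry 3 ↔ basis r^2, so (Aᵀq)_{3} = Σᵢ (r^2)·qᵢ = (4)·(6) + (1)·(-2) + (0)·(-1) + (9)·(35) + (16)·(60) + (25)·(87) = 3472.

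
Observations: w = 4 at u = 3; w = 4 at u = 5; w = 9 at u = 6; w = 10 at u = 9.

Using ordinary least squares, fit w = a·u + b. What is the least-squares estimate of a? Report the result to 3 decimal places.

Forming AᵀA = [[151, 23]; [23, 4]] and Aᵀw = [176, 27]ᵀ gives AᵀA·[a, b]ᵀ = Aᵀw.
det = 151·4 − 23² = 75.
a = (176·4 − 23·27)/75 = 83/75; b = (151·27 − 23·176)/75 = 29/75.

a = 1.107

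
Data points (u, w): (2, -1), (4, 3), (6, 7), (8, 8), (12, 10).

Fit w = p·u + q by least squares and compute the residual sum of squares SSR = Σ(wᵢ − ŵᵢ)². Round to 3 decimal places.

Sums needed: Σu·u = 264, Σu = 32, Σ1 = 5.
For Xᵀw: Σu·w = 236, Σw = 27.
XᵀX·[p, q]ᵀ = Xᵀw becomes [[264, 32]; [32, 5]]·[p, q]ᵀ = [236, 27]ᵀ.
Determinant 264·5 − 32² = 296.
p = (236·5 − 32·27)/296 = 79/74; q = (264·27 − 32·236)/296 = -53/37.
Residuals: -63/37, 6/37, 75/37, 33/37, -51/37; SSR = 360/37.

SSR = 9.730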